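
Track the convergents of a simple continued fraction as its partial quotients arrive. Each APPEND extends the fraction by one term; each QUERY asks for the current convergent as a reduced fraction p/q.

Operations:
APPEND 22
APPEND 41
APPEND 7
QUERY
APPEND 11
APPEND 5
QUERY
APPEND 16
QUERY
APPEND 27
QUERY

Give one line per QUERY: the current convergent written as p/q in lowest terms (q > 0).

6343/288
359723/16333
5826244/264537
157668311/7158832

APPEND 22: p_0 = 22·1 + 0 = 22, q_0 = 22·0 + 1 = 1 → 22/1
APPEND 41: p_1 = 41·22 + 1 = 903, q_1 = 41·1 + 0 = 41 → 903/41
APPEND 7: p_2 = 7·903 + 22 = 6343, q_2 = 7·41 + 1 = 288 → 6343/288
APPEND 11: p_3 = 11·6343 + 903 = 70676, q_3 = 11·288 + 41 = 3209 → 70676/3209
APPEND 5: p_4 = 5·70676 + 6343 = 359723, q_4 = 5·3209 + 288 = 16333 → 359723/16333
APPEND 16: p_5 = 16·359723 + 70676 = 5826244, q_5 = 16·16333 + 3209 = 264537 → 5826244/264537
APPEND 27: p_6 = 27·5826244 + 359723 = 157668311, q_6 = 27·264537 + 16333 = 7158832 → 157668311/7158832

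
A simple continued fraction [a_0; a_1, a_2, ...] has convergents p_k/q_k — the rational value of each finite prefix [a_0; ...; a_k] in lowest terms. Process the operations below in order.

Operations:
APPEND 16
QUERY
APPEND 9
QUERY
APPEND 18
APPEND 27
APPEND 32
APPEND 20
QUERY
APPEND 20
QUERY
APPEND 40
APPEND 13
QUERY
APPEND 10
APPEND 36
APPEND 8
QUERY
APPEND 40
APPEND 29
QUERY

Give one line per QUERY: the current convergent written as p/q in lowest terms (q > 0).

APPEND 16: p_0 = 16·1 + 0 = 16, q_0 = 16·0 + 1 = 1 → 16/1
APPEND 9: p_1 = 9·16 + 1 = 145, q_1 = 9·1 + 0 = 9 → 145/9
APPEND 18: p_2 = 18·145 + 16 = 2626, q_2 = 18·9 + 1 = 163 → 2626/163
APPEND 27: p_3 = 27·2626 + 145 = 71047, q_3 = 27·163 + 9 = 4410 → 71047/4410
APPEND 32: p_4 = 32·71047 + 2626 = 2276130, q_4 = 32·4410 + 163 = 141283 → 2276130/141283
APPEND 20: p_5 = 20·2276130 + 71047 = 45593647, q_5 = 20·141283 + 4410 = 2830070 → 45593647/2830070
APPEND 20: p_6 = 20·45593647 + 2276130 = 914149070, q_6 = 20·2830070 + 141283 = 56742683 → 914149070/56742683
APPEND 40: p_7 = 40·914149070 + 45593647 = 36611556447, q_7 = 40·56742683 + 2830070 = 2272537390 → 36611556447/2272537390
APPEND 13: p_8 = 13·36611556447 + 914149070 = 476864382881, q_8 = 13·2272537390 + 56742683 = 29599728753 → 476864382881/29599728753
APPEND 10: p_9 = 10·476864382881 + 36611556447 = 4805255385257, q_9 = 10·29599728753 + 2272537390 = 298269824920 → 4805255385257/298269824920
APPEND 36: p_10 = 36·4805255385257 + 476864382881 = 173466058252133, q_10 = 36·298269824920 + 29599728753 = 10767313425873 → 173466058252133/10767313425873
APPEND 8: p_11 = 8·173466058252133 + 4805255385257 = 1392533721402321, q_11 = 8·10767313425873 + 298269824920 = 86436777231904 → 1392533721402321/86436777231904
APPEND 40: p_12 = 40·1392533721402321 + 173466058252133 = 55874814914344973, q_12 = 40·86436777231904 + 10767313425873 = 3468238402702033 → 55874814914344973/3468238402702033
APPEND 29: p_13 = 29·55874814914344973 + 1392533721402321 = 1621762166237406538, q_13 = 29·3468238402702033 + 86436777231904 = 100665350455590861 → 1621762166237406538/100665350455590861

16/1
145/9
45593647/2830070
914149070/56742683
476864382881/29599728753
1392533721402321/86436777231904
1621762166237406538/100665350455590861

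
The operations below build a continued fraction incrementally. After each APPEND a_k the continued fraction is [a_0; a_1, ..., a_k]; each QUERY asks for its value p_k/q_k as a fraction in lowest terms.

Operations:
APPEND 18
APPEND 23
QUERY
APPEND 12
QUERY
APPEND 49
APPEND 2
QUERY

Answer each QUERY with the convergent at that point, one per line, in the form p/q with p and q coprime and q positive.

APPEND 18: p_0 = 18·1 + 0 = 18, q_0 = 18·0 + 1 = 1 → 18/1
APPEND 23: p_1 = 23·18 + 1 = 415, q_1 = 23·1 + 0 = 23 → 415/23
APPEND 12: p_2 = 12·415 + 18 = 4998, q_2 = 12·23 + 1 = 277 → 4998/277
APPEND 49: p_3 = 49·4998 + 415 = 245317, q_3 = 49·277 + 23 = 13596 → 245317/13596
APPEND 2: p_4 = 2·245317 + 4998 = 495632, q_4 = 2·13596 + 277 = 27469 → 495632/27469

415/23
4998/277
495632/27469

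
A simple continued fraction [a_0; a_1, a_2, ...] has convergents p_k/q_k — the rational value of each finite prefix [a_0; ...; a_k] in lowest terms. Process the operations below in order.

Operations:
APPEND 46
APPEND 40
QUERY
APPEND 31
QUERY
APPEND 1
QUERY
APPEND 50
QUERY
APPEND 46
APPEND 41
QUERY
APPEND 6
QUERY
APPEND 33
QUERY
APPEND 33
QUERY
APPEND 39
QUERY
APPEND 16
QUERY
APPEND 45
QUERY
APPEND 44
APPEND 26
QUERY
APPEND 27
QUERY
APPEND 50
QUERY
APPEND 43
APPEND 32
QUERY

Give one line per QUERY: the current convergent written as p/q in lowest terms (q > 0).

APPEND 46: p_0 = 46·1 + 0 = 46, q_0 = 46·0 + 1 = 1 → 46/1
APPEND 40: p_1 = 40·46 + 1 = 1841, q_1 = 40·1 + 0 = 40 → 1841/40
APPEND 31: p_2 = 31·1841 + 46 = 57117, q_2 = 31·40 + 1 = 1241 → 57117/1241
APPEND 1: p_3 = 1·57117 + 1841 = 58958, q_3 = 1·1241 + 40 = 1281 → 58958/1281
APPEND 50: p_4 = 50·58958 + 57117 = 3005017, q_4 = 50·1281 + 1241 = 65291 → 3005017/65291
APPEND 46: p_5 = 46·3005017 + 58958 = 138289740, q_5 = 46·65291 + 1281 = 3004667 → 138289740/3004667
APPEND 41: p_6 = 41·138289740 + 3005017 = 5672884357, q_6 = 41·3004667 + 65291 = 123256638 → 5672884357/123256638
APPEND 6: p_7 = 6·5672884357 + 138289740 = 34175595882, q_7 = 6·123256638 + 3004667 = 742544495 → 34175595882/742544495
APPEND 33: p_8 = 33·34175595882 + 5672884357 = 1133467548463, q_8 = 33·742544495 + 123256638 = 24627224973 → 1133467548463/24627224973
APPEND 33: p_9 = 33·1133467548463 + 34175595882 = 37438604695161, q_9 = 33·24627224973 + 742544495 = 813440968604 → 37438604695161/813440968604
APPEND 39: p_10 = 39·37438604695161 + 1133467548463 = 1461239050659742, q_10 = 39·813440968604 + 24627224973 = 31748825000529 → 1461239050659742/31748825000529
APPEND 16: p_11 = 16·1461239050659742 + 37438604695161 = 23417263415251033, q_11 = 16·31748825000529 + 813440968604 = 508794640977068 → 23417263415251033/508794640977068
APPEND 45: p_12 = 45·23417263415251033 + 1461239050659742 = 1055238092736956227, q_12 = 45·508794640977068 + 31748825000529 = 22927507668968589 → 1055238092736956227/22927507668968589
APPEND 44: p_13 = 44·1055238092736956227 + 23417263415251033 = 46453893343841325021, q_13 = 44·22927507668968589 + 508794640977068 = 1009319132075594984 → 46453893343841325021/1009319132075594984
APPEND 26: p_14 = 26·46453893343841325021 + 1055238092736956227 = 1208856465032611406773, q_14 = 26·1009319132075594984 + 22927507668968589 = 26265224941634438173 → 1208856465032611406773/26265224941634438173
APPEND 27: p_15 = 27·1208856465032611406773 + 46453893343841325021 = 32685578449224349307892, q_15 = 27·26265224941634438173 + 1009319132075594984 = 710170392556205425655 → 32685578449224349307892/710170392556205425655
APPEND 50: p_16 = 50·32685578449224349307892 + 1208856465032611406773 = 1635487778926250076801373, q_16 = 50·710170392556205425655 + 26265224941634438173 = 35534784852751905720923 → 1635487778926250076801373/35534784852751905720923
APPEND 43: p_17 = 43·1635487778926250076801373 + 32685578449224349307892 = 70358660072277977651766931, q_17 = 43·35534784852751905720923 + 710170392556205425655 = 1528705919060888151425344 → 70358660072277977651766931/1528705919060888151425344
APPEND 32: p_18 = 32·70358660072277977651766931 + 1635487778926250076801373 = 2253112610091821534933343165, q_18 = 32·1528705919060888151425344 + 35534784852751905720923 = 48954124194801172751331931 → 2253112610091821534933343165/48954124194801172751331931

1841/40
57117/1241
58958/1281
3005017/65291
5672884357/123256638
34175595882/742544495
1133467548463/24627224973
37438604695161/813440968604
1461239050659742/31748825000529
23417263415251033/508794640977068
1055238092736956227/22927507668968589
1208856465032611406773/26265224941634438173
32685578449224349307892/710170392556205425655
1635487778926250076801373/35534784852751905720923
2253112610091821534933343165/48954124194801172751331931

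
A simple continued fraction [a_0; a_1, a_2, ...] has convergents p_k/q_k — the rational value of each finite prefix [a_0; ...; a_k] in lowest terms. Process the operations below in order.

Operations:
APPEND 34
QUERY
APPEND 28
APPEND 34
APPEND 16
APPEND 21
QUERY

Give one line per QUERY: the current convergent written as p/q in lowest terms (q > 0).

34/1
10950945/321749

APPEND 34: p_0 = 34·1 + 0 = 34, q_0 = 34·0 + 1 = 1 → 34/1
APPEND 28: p_1 = 28·34 + 1 = 953, q_1 = 28·1 + 0 = 28 → 953/28
APPEND 34: p_2 = 34·953 + 34 = 32436, q_2 = 34·28 + 1 = 953 → 32436/953
APPEND 16: p_3 = 16·32436 + 953 = 519929, q_3 = 16·953 + 28 = 15276 → 519929/15276
APPEND 21: p_4 = 21·519929 + 32436 = 10950945, q_4 = 21·15276 + 953 = 321749 → 10950945/321749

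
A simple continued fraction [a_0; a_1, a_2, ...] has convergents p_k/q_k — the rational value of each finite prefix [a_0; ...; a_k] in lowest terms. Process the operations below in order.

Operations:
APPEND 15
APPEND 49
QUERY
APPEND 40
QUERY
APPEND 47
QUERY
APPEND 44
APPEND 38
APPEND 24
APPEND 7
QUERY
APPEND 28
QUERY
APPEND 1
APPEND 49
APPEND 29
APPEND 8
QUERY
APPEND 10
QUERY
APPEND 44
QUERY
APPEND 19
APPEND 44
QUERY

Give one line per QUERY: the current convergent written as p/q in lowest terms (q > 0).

APPEND 15: p_0 = 15·1 + 0 = 15, q_0 = 15·0 + 1 = 1 → 15/1
APPEND 49: p_1 = 49·15 + 1 = 736, q_1 = 49·1 + 0 = 49 → 736/49
APPEND 40: p_2 = 40·736 + 15 = 29455, q_2 = 40·49 + 1 = 1961 → 29455/1961
APPEND 47: p_3 = 47·29455 + 736 = 1385121, q_3 = 47·1961 + 49 = 92216 → 1385121/92216
APPEND 44: p_4 = 44·1385121 + 29455 = 60974779, q_4 = 44·92216 + 1961 = 4059465 → 60974779/4059465
APPEND 38: p_5 = 38·60974779 + 1385121 = 2318426723, q_5 = 38·4059465 + 92216 = 154351886 → 2318426723/154351886
APPEND 24: p_6 = 24·2318426723 + 60974779 = 55703216131, q_6 = 24·154351886 + 4059465 = 3708504729 → 55703216131/3708504729
APPEND 7: p_7 = 7·55703216131 + 2318426723 = 392240939640, q_7 = 7·3708504729 + 154351886 = 26113884989 → 392240939640/26113884989
APPEND 28: p_8 = 28·392240939640 + 55703216131 = 11038449526051, q_8 = 28·26113884989 + 3708504729 = 734897284421 → 11038449526051/734897284421
APPEND 1: p_9 = 1·11038449526051 + 392240939640 = 11430690465691, q_9 = 1·734897284421 + 26113884989 = 761011169410 → 11430690465691/761011169410
APPEND 49: p_10 = 49·11430690465691 + 11038449526051 = 571142282344910, q_10 = 49·761011169410 + 734897284421 = 38024444585511 → 571142282344910/38024444585511
APPEND 29: p_11 = 29·571142282344910 + 11430690465691 = 16574556878468081, q_11 = 29·38024444585511 + 761011169410 = 1103469904149229 → 16574556878468081/1103469904149229
APPEND 8: p_12 = 8·16574556878468081 + 571142282344910 = 133167597310089558, q_12 = 8·1103469904149229 + 38024444585511 = 8865783677779343 → 133167597310089558/8865783677779343
APPEND 10: p_13 = 10·133167597310089558 + 16574556878468081 = 1348250529979363661, q_13 = 10·8865783677779343 + 1103469904149229 = 89761306681942659 → 1348250529979363661/89761306681942659
APPEND 44: p_14 = 44·1348250529979363661 + 133167597310089558 = 59456190916402090642, q_14 = 44·89761306681942659 + 8865783677779343 = 3958363277683256339 → 59456190916402090642/3958363277683256339
APPEND 19: p_15 = 19·59456190916402090642 + 1348250529979363661 = 1131015877941619085859, q_15 = 19·3958363277683256339 + 89761306681942659 = 75298663582663813100 → 1131015877941619085859/75298663582663813100
APPEND 44: p_16 = 44·1131015877941619085859 + 59456190916402090642 = 49824154820347641868438, q_16 = 44·75298663582663813100 + 3958363277683256339 = 3317099560914891032739 → 49824154820347641868438/3317099560914891032739

736/49
29455/1961
1385121/92216
392240939640/26113884989
11038449526051/734897284421
133167597310089558/8865783677779343
1348250529979363661/89761306681942659
59456190916402090642/3958363277683256339
49824154820347641868438/3317099560914891032739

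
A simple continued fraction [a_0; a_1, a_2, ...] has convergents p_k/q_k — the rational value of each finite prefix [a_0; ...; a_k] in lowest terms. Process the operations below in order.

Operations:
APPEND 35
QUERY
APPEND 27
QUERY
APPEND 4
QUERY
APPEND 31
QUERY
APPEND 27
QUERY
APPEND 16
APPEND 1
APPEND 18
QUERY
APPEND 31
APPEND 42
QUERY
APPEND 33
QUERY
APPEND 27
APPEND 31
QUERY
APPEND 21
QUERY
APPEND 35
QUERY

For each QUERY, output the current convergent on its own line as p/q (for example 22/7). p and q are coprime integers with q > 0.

APPEND 35: p_0 = 35·1 + 0 = 35, q_0 = 35·0 + 1 = 1 → 35/1
APPEND 27: p_1 = 27·35 + 1 = 946, q_1 = 27·1 + 0 = 27 → 946/27
APPEND 4: p_2 = 4·946 + 35 = 3819, q_2 = 4·27 + 1 = 109 → 3819/109
APPEND 31: p_3 = 31·3819 + 946 = 119335, q_3 = 31·109 + 27 = 3406 → 119335/3406
APPEND 27: p_4 = 27·119335 + 3819 = 3225864, q_4 = 27·3406 + 109 = 92071 → 3225864/92071
APPEND 16: p_5 = 16·3225864 + 119335 = 51733159, q_5 = 16·92071 + 3406 = 1476542 → 51733159/1476542
APPEND 1: p_6 = 1·51733159 + 3225864 = 54959023, q_6 = 1·1476542 + 92071 = 1568613 → 54959023/1568613
APPEND 18: p_7 = 18·54959023 + 51733159 = 1040995573, q_7 = 18·1568613 + 1476542 = 29711576 → 1040995573/29711576
APPEND 31: p_8 = 31·1040995573 + 54959023 = 32325821786, q_8 = 31·29711576 + 1568613 = 922627469 → 32325821786/922627469
APPEND 42: p_9 = 42·32325821786 + 1040995573 = 1358725510585, q_9 = 42·922627469 + 29711576 = 38780065274 → 1358725510585/38780065274
APPEND 33: p_10 = 33·1358725510585 + 32325821786 = 44870267671091, q_10 = 33·38780065274 + 922627469 = 1280664781511 → 44870267671091/1280664781511
APPEND 27: p_11 = 27·44870267671091 + 1358725510585 = 1212855952630042, q_11 = 27·1280664781511 + 38780065274 = 34616729166071 → 1212855952630042/34616729166071
APPEND 31: p_12 = 31·1212855952630042 + 44870267671091 = 37643404799202393, q_12 = 31·34616729166071 + 1280664781511 = 1074399268929712 → 37643404799202393/1074399268929712
APPEND 21: p_13 = 21·37643404799202393 + 1212855952630042 = 791724356735880295, q_13 = 21·1074399268929712 + 34616729166071 = 22597001376690023 → 791724356735880295/22597001376690023
APPEND 35: p_14 = 35·791724356735880295 + 37643404799202393 = 27747995890555012718, q_14 = 35·22597001376690023 + 1074399268929712 = 791969447453080517 → 27747995890555012718/791969447453080517

35/1
946/27
3819/109
119335/3406
3225864/92071
1040995573/29711576
1358725510585/38780065274
44870267671091/1280664781511
37643404799202393/1074399268929712
791724356735880295/22597001376690023
27747995890555012718/791969447453080517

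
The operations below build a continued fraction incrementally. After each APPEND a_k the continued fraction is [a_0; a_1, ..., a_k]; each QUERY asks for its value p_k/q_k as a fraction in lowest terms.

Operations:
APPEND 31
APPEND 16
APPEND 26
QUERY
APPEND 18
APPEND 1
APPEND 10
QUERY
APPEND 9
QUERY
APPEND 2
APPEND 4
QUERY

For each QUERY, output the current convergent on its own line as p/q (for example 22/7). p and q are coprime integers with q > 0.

APPEND 31: p_0 = 31·1 + 0 = 31, q_0 = 31·0 + 1 = 1 → 31/1
APPEND 16: p_1 = 16·31 + 1 = 497, q_1 = 16·1 + 0 = 16 → 497/16
APPEND 26: p_2 = 26·497 + 31 = 12953, q_2 = 26·16 + 1 = 417 → 12953/417
APPEND 18: p_3 = 18·12953 + 497 = 233651, q_3 = 18·417 + 16 = 7522 → 233651/7522
APPEND 1: p_4 = 1·233651 + 12953 = 246604, q_4 = 1·7522 + 417 = 7939 → 246604/7939
APPEND 10: p_5 = 10·246604 + 233651 = 2699691, q_5 = 10·7939 + 7522 = 86912 → 2699691/86912
APPEND 9: p_6 = 9·2699691 + 246604 = 24543823, q_6 = 9·86912 + 7939 = 790147 → 24543823/790147
APPEND 2: p_7 = 2·24543823 + 2699691 = 51787337, q_7 = 2·790147 + 86912 = 1667206 → 51787337/1667206
APPEND 4: p_8 = 4·51787337 + 24543823 = 231693171, q_8 = 4·1667206 + 790147 = 7458971 → 231693171/7458971

12953/417
2699691/86912
24543823/790147
231693171/7458971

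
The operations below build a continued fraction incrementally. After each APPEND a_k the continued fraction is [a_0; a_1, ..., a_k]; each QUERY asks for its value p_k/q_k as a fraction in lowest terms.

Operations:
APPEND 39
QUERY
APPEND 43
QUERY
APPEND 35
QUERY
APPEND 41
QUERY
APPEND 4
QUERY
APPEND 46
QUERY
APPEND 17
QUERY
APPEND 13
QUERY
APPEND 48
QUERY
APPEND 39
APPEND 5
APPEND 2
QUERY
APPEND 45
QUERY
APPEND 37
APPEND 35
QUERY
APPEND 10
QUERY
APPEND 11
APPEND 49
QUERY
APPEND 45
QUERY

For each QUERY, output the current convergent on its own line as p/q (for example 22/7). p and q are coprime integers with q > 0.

APPEND 39: p_0 = 39·1 + 0 = 39, q_0 = 39·0 + 1 = 1 → 39/1
APPEND 43: p_1 = 43·39 + 1 = 1678, q_1 = 43·1 + 0 = 43 → 1678/43
APPEND 35: p_2 = 35·1678 + 39 = 58769, q_2 = 35·43 + 1 = 1506 → 58769/1506
APPEND 41: p_3 = 41·58769 + 1678 = 2411207, q_3 = 41·1506 + 43 = 61789 → 2411207/61789
APPEND 4: p_4 = 4·2411207 + 58769 = 9703597, q_4 = 4·61789 + 1506 = 248662 → 9703597/248662
APPEND 46: p_5 = 46·9703597 + 2411207 = 448776669, q_5 = 46·248662 + 61789 = 11500241 → 448776669/11500241
APPEND 17: p_6 = 17·448776669 + 9703597 = 7638906970, q_6 = 17·11500241 + 248662 = 195752759 → 7638906970/195752759
APPEND 13: p_7 = 13·7638906970 + 448776669 = 99754567279, q_7 = 13·195752759 + 11500241 = 2556286108 → 99754567279/2556286108
APPEND 48: p_8 = 48·99754567279 + 7638906970 = 4795858136362, q_8 = 48·2556286108 + 195752759 = 122897485943 → 4795858136362/122897485943
APPEND 39: p_9 = 39·4795858136362 + 99754567279 = 187138221885397, q_9 = 39·122897485943 + 2556286108 = 4795558237885 → 187138221885397/4795558237885
APPEND 5: p_10 = 5·187138221885397 + 4795858136362 = 940486967563347, q_10 = 5·4795558237885 + 122897485943 = 24100688675368 → 940486967563347/24100688675368
APPEND 2: p_11 = 2·940486967563347 + 187138221885397 = 2068112157012091, q_11 = 2·24100688675368 + 4795558237885 = 52996935588621 → 2068112157012091/52996935588621
APPEND 45: p_12 = 45·2068112157012091 + 940486967563347 = 94005534033107442, q_12 = 45·52996935588621 + 24100688675368 = 2408962790163313 → 94005534033107442/2408962790163313
APPEND 37: p_13 = 37·94005534033107442 + 2068112157012091 = 3480272871381987445, q_13 = 37·2408962790163313 + 52996935588621 = 89184620171631202 → 3480272871381987445/89184620171631202
APPEND 35: p_14 = 35·3480272871381987445 + 94005534033107442 = 121903556032402668017, q_14 = 35·89184620171631202 + 2408962790163313 = 3123870668797255383 → 121903556032402668017/3123870668797255383
APPEND 10: p_15 = 10·121903556032402668017 + 3480272871381987445 = 1222515833195408667615, q_15 = 10·3123870668797255383 + 89184620171631202 = 31327891308144185032 → 1222515833195408667615/31327891308144185032
APPEND 11: p_16 = 11·1222515833195408667615 + 121903556032402668017 = 13569577721181898011782, q_16 = 11·31327891308144185032 + 3123870668797255383 = 347730675058383290735 → 13569577721181898011782/347730675058383290735
APPEND 49: p_17 = 49·13569577721181898011782 + 1222515833195408667615 = 666131824171108411244933, q_17 = 49·347730675058383290735 + 31327891308144185032 = 17070130969168925431047 → 666131824171108411244933/17070130969168925431047
APPEND 45: p_18 = 45·666131824171108411244933 + 13569577721181898011782 = 29989501665421060404033767, q_18 = 45·17070130969168925431047 + 347730675058383290735 = 768503624287660027687850 → 29989501665421060404033767/768503624287660027687850

39/1
1678/43
58769/1506
2411207/61789
9703597/248662
448776669/11500241
7638906970/195752759
99754567279/2556286108
4795858136362/122897485943
2068112157012091/52996935588621
94005534033107442/2408962790163313
121903556032402668017/3123870668797255383
1222515833195408667615/31327891308144185032
666131824171108411244933/17070130969168925431047
29989501665421060404033767/768503624287660027687850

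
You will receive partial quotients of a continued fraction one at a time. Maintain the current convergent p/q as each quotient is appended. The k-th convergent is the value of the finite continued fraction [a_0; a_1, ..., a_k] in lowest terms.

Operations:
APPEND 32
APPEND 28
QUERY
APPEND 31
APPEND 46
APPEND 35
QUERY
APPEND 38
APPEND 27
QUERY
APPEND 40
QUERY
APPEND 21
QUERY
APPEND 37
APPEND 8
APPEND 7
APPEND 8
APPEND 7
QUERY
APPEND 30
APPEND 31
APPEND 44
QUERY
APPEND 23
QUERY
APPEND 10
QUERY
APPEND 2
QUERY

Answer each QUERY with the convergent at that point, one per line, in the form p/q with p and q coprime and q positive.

APPEND 32: p_0 = 32·1 + 0 = 32, q_0 = 32·0 + 1 = 1 → 32/1
APPEND 28: p_1 = 28·32 + 1 = 897, q_1 = 28·1 + 0 = 28 → 897/28
APPEND 31: p_2 = 31·897 + 32 = 27839, q_2 = 31·28 + 1 = 869 → 27839/869
APPEND 46: p_3 = 46·27839 + 897 = 1281491, q_3 = 46·869 + 28 = 40002 → 1281491/40002
APPEND 35: p_4 = 35·1281491 + 27839 = 44880024, q_4 = 35·40002 + 869 = 1400939 → 44880024/1400939
APPEND 38: p_5 = 38·44880024 + 1281491 = 1706722403, q_5 = 38·1400939 + 40002 = 53275684 → 1706722403/53275684
APPEND 27: p_6 = 27·1706722403 + 44880024 = 46126384905, q_6 = 27·53275684 + 1400939 = 1439844407 → 46126384905/1439844407
APPEND 40: p_7 = 40·46126384905 + 1706722403 = 1846762118603, q_7 = 40·1439844407 + 53275684 = 57647051964 → 1846762118603/57647051964
APPEND 21: p_8 = 21·1846762118603 + 46126384905 = 38828130875568, q_8 = 21·57647051964 + 1439844407 = 1212027935651 → 38828130875568/1212027935651
APPEND 37: p_9 = 37·38828130875568 + 1846762118603 = 1438487604514619, q_9 = 37·1212027935651 + 57647051964 = 44902680671051 → 1438487604514619/44902680671051
APPEND 8: p_10 = 8·1438487604514619 + 38828130875568 = 11546728966992520, q_10 = 8·44902680671051 + 1212027935651 = 360433473304059 → 11546728966992520/360433473304059
APPEND 7: p_11 = 7·11546728966992520 + 1438487604514619 = 82265590373462259, q_11 = 7·360433473304059 + 44902680671051 = 2567936993799464 → 82265590373462259/2567936993799464
APPEND 8: p_12 = 8·82265590373462259 + 11546728966992520 = 669671451954690592, q_12 = 8·2567936993799464 + 360433473304059 = 20903929423699771 → 669671451954690592/20903929423699771
APPEND 7: p_13 = 7·669671451954690592 + 82265590373462259 = 4769965754056296403, q_13 = 7·20903929423699771 + 2567936993799464 = 148895442959697861 → 4769965754056296403/148895442959697861
APPEND 30: p_14 = 30·4769965754056296403 + 669671451954690592 = 143768644073643582682, q_14 = 30·148895442959697861 + 20903929423699771 = 4487767218214635601 → 143768644073643582682/4487767218214635601
APPEND 31: p_15 = 31·143768644073643582682 + 4769965754056296403 = 4461597932037007359545, q_15 = 31·4487767218214635601 + 148895442959697861 = 139269679207613401492 → 4461597932037007359545/139269679207613401492
APPEND 44: p_16 = 44·4461597932037007359545 + 143768644073643582682 = 196454077653701967402662, q_16 = 44·139269679207613401492 + 4487767218214635601 = 6132353652353204301249 → 196454077653701967402662/6132353652353204301249
APPEND 23: p_17 = 23·196454077653701967402662 + 4461597932037007359545 = 4522905383967182257620771, q_17 = 23·6132353652353204301249 + 139269679207613401492 = 141183403683331312330219 → 4522905383967182257620771/141183403683331312330219
APPEND 10: p_18 = 10·4522905383967182257620771 + 196454077653701967402662 = 45425507917325524543610372, q_18 = 10·141183403683331312330219 + 6132353652353204301249 = 1417966390485666327603439 → 45425507917325524543610372/1417966390485666327603439
APPEND 2: p_19 = 2·45425507917325524543610372 + 4522905383967182257620771 = 95373921218618231344841515, q_19 = 2·1417966390485666327603439 + 141183403683331312330219 = 2977116184654663967537097 → 95373921218618231344841515/2977116184654663967537097

897/28
44880024/1400939
46126384905/1439844407
1846762118603/57647051964
38828130875568/1212027935651
4769965754056296403/148895442959697861
196454077653701967402662/6132353652353204301249
4522905383967182257620771/141183403683331312330219
45425507917325524543610372/1417966390485666327603439
95373921218618231344841515/2977116184654663967537097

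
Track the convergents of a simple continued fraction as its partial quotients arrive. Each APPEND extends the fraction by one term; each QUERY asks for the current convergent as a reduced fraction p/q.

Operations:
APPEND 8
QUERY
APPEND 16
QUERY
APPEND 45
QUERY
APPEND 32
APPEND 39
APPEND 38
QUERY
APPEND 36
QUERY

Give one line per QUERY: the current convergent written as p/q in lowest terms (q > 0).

8/1
129/16
5813/721
276273929/34266902
9953126912/1234509625

APPEND 8: p_0 = 8·1 + 0 = 8, q_0 = 8·0 + 1 = 1 → 8/1
APPEND 16: p_1 = 16·8 + 1 = 129, q_1 = 16·1 + 0 = 16 → 129/16
APPEND 45: p_2 = 45·129 + 8 = 5813, q_2 = 45·16 + 1 = 721 → 5813/721
APPEND 32: p_3 = 32·5813 + 129 = 186145, q_3 = 32·721 + 16 = 23088 → 186145/23088
APPEND 39: p_4 = 39·186145 + 5813 = 7265468, q_4 = 39·23088 + 721 = 901153 → 7265468/901153
APPEND 38: p_5 = 38·7265468 + 186145 = 276273929, q_5 = 38·901153 + 23088 = 34266902 → 276273929/34266902
APPEND 36: p_6 = 36·276273929 + 7265468 = 9953126912, q_6 = 36·34266902 + 901153 = 1234509625 → 9953126912/1234509625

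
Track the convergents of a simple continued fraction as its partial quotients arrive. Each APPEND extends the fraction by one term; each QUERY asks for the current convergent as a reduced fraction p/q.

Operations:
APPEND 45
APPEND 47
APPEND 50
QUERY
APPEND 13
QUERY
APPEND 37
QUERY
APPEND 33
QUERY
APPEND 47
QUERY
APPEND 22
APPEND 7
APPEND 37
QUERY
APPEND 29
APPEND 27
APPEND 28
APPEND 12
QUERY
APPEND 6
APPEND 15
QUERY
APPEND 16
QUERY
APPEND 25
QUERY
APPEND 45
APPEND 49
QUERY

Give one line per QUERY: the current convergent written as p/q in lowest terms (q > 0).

105845/2351
1378101/30610
51095582/1134921
1687532307/37483003
79365114011/1762836062
457343719761147/10158392789714
121105212561709853526/2689955639329996025
11171507246394935886141/248138443272566704790
179480809411241189247097/3986578324869949723891
4498191742527424667063566/99912596565021309802065
9931805543676649633815334349/220602530360355636959826049

APPEND 45: p_0 = 45·1 + 0 = 45, q_0 = 45·0 + 1 = 1 → 45/1
APPEND 47: p_1 = 47·45 + 1 = 2116, q_1 = 47·1 + 0 = 47 → 2116/47
APPEND 50: p_2 = 50·2116 + 45 = 105845, q_2 = 50·47 + 1 = 2351 → 105845/2351
APPEND 13: p_3 = 13·105845 + 2116 = 1378101, q_3 = 13·2351 + 47 = 30610 → 1378101/30610
APPEND 37: p_4 = 37·1378101 + 105845 = 51095582, q_4 = 37·30610 + 2351 = 1134921 → 51095582/1134921
APPEND 33: p_5 = 33·51095582 + 1378101 = 1687532307, q_5 = 33·1134921 + 30610 = 37483003 → 1687532307/37483003
APPEND 47: p_6 = 47·1687532307 + 51095582 = 79365114011, q_6 = 47·37483003 + 1134921 = 1762836062 → 79365114011/1762836062
APPEND 22: p_7 = 22·79365114011 + 1687532307 = 1747720040549, q_7 = 22·1762836062 + 37483003 = 38819876367 → 1747720040549/38819876367
APPEND 7: p_8 = 7·1747720040549 + 79365114011 = 12313405397854, q_8 = 7·38819876367 + 1762836062 = 273501970631 → 12313405397854/273501970631
APPEND 37: p_9 = 37·12313405397854 + 1747720040549 = 457343719761147, q_9 = 37·273501970631 + 38819876367 = 10158392789714 → 457343719761147/10158392789714
APPEND 29: p_10 = 29·457343719761147 + 12313405397854 = 13275281278471117, q_10 = 29·10158392789714 + 273501970631 = 294866892872337 → 13275281278471117/294866892872337
APPEND 27: p_11 = 27·13275281278471117 + 457343719761147 = 358889938238481306, q_11 = 27·294866892872337 + 10158392789714 = 7971564500342813 → 358889938238481306/7971564500342813
APPEND 28: p_12 = 28·358889938238481306 + 13275281278471117 = 10062193551955947685, q_12 = 28·7971564500342813 + 294866892872337 = 223498672902471101 → 10062193551955947685/223498672902471101
APPEND 12: p_13 = 12·10062193551955947685 + 358889938238481306 = 121105212561709853526, q_13 = 12·223498672902471101 + 7971564500342813 = 2689955639329996025 → 121105212561709853526/2689955639329996025
APPEND 6: p_14 = 6·121105212561709853526 + 10062193551955947685 = 736693468922215068841, q_14 = 6·2689955639329996025 + 223498672902471101 = 16363232508882447251 → 736693468922215068841/16363232508882447251
APPEND 15: p_15 = 15·736693468922215068841 + 121105212561709853526 = 11171507246394935886141, q_15 = 15·16363232508882447251 + 2689955639329996025 = 248138443272566704790 → 11171507246394935886141/248138443272566704790
APPEND 16: p_16 = 16·11171507246394935886141 + 736693468922215068841 = 179480809411241189247097, q_16 = 16·248138443272566704790 + 16363232508882447251 = 3986578324869949723891 → 179480809411241189247097/3986578324869949723891
APPEND 25: p_17 = 25·179480809411241189247097 + 11171507246394935886141 = 4498191742527424667063566, q_17 = 25·3986578324869949723891 + 248138443272566704790 = 99912596565021309802065 → 4498191742527424667063566/99912596565021309802065
APPEND 45: p_18 = 45·4498191742527424667063566 + 179480809411241189247097 = 202598109223145351207107567, q_18 = 45·99912596565021309802065 + 3986578324869949723891 = 4500053423750828890816816 → 202598109223145351207107567/4500053423750828890816816
APPEND 49: p_19 = 49·202598109223145351207107567 + 4498191742527424667063566 = 9931805543676649633815334349, q_19 = 49·4500053423750828890816816 + 99912596565021309802065 = 220602530360355636959826049 → 9931805543676649633815334349/220602530360355636959826049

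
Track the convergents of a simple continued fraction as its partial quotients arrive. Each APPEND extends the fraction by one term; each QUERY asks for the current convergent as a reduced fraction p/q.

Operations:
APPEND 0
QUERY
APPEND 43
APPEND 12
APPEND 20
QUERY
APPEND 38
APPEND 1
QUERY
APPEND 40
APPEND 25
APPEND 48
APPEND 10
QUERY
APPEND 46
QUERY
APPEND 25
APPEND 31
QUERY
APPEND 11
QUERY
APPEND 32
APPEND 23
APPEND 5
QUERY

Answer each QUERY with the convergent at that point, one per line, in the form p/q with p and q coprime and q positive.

0/1
241/10383
9411/405454
4645343041/200135258459
214149349224/9226193841337
166323900632095/7165730613889741
1834921286026686/79053891734079035
6839695992634514882/294674540326782983051

APPEND 0: p_0 = 0·1 + 0 = 0, q_0 = 0·0 + 1 = 1 → 0/1
APPEND 43: p_1 = 43·0 + 1 = 1, q_1 = 43·1 + 0 = 43 → 1/43
APPEND 12: p_2 = 12·1 + 0 = 12, q_2 = 12·43 + 1 = 517 → 12/517
APPEND 20: p_3 = 20·12 + 1 = 241, q_3 = 20·517 + 43 = 10383 → 241/10383
APPEND 38: p_4 = 38·241 + 12 = 9170, q_4 = 38·10383 + 517 = 395071 → 9170/395071
APPEND 1: p_5 = 1·9170 + 241 = 9411, q_5 = 1·395071 + 10383 = 405454 → 9411/405454
APPEND 40: p_6 = 40·9411 + 9170 = 385610, q_6 = 40·405454 + 395071 = 16613231 → 385610/16613231
APPEND 25: p_7 = 25·385610 + 9411 = 9649661, q_7 = 25·16613231 + 405454 = 415736229 → 9649661/415736229
APPEND 48: p_8 = 48·9649661 + 385610 = 463569338, q_8 = 48·415736229 + 16613231 = 19971952223 → 463569338/19971952223
APPEND 10: p_9 = 10·463569338 + 9649661 = 4645343041, q_9 = 10·19971952223 + 415736229 = 200135258459 → 4645343041/200135258459
APPEND 46: p_10 = 46·4645343041 + 463569338 = 214149349224, q_10 = 46·200135258459 + 19971952223 = 9226193841337 → 214149349224/9226193841337
APPEND 25: p_11 = 25·214149349224 + 4645343041 = 5358379073641, q_11 = 25·9226193841337 + 200135258459 = 230854981291884 → 5358379073641/230854981291884
APPEND 31: p_12 = 31·5358379073641 + 214149349224 = 166323900632095, q_12 = 31·230854981291884 + 9226193841337 = 7165730613889741 → 166323900632095/7165730613889741
APPEND 11: p_13 = 11·166323900632095 + 5358379073641 = 1834921286026686, q_13 = 11·7165730613889741 + 230854981291884 = 79053891734079035 → 1834921286026686/79053891734079035
APPEND 32: p_14 = 32·1834921286026686 + 166323900632095 = 58883805053486047, q_14 = 32·79053891734079035 + 7165730613889741 = 2536890266104418861 → 58883805053486047/2536890266104418861
APPEND 23: p_15 = 23·58883805053486047 + 1834921286026686 = 1356162437516205767, q_15 = 23·2536890266104418861 + 79053891734079035 = 58427530012135712838 → 1356162437516205767/58427530012135712838
APPEND 5: p_16 = 5·1356162437516205767 + 58883805053486047 = 6839695992634514882, q_16 = 5·58427530012135712838 + 2536890266104418861 = 294674540326782983051 → 6839695992634514882/294674540326782983051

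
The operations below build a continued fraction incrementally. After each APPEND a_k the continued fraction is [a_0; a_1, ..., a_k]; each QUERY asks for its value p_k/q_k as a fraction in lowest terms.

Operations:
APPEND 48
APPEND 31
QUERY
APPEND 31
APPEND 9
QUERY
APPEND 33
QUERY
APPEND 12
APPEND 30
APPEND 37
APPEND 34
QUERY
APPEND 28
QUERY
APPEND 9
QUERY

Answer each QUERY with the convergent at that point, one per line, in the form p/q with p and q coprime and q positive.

APPEND 48: p_0 = 48·1 + 0 = 48, q_0 = 48·0 + 1 = 1 → 48/1
APPEND 31: p_1 = 31·48 + 1 = 1489, q_1 = 31·1 + 0 = 31 → 1489/31
APPEND 31: p_2 = 31·1489 + 48 = 46207, q_2 = 31·31 + 1 = 962 → 46207/962
APPEND 9: p_3 = 9·46207 + 1489 = 417352, q_3 = 9·962 + 31 = 8689 → 417352/8689
APPEND 33: p_4 = 33·417352 + 46207 = 13818823, q_4 = 33·8689 + 962 = 287699 → 13818823/287699
APPEND 12: p_5 = 12·13818823 + 417352 = 166243228, q_5 = 12·287699 + 8689 = 3461077 → 166243228/3461077
APPEND 30: p_6 = 30·166243228 + 13818823 = 5001115663, q_6 = 30·3461077 + 287699 = 104120009 → 5001115663/104120009
APPEND 37: p_7 = 37·5001115663 + 166243228 = 185207522759, q_7 = 37·104120009 + 3461077 = 3855901410 → 185207522759/3855901410
APPEND 34: p_8 = 34·185207522759 + 5001115663 = 6302056889469, q_8 = 34·3855901410 + 104120009 = 131204767949 → 6302056889469/131204767949
APPEND 28: p_9 = 28·6302056889469 + 185207522759 = 176642800427891, q_9 = 28·131204767949 + 3855901410 = 3677589403982 → 176642800427891/3677589403982
APPEND 9: p_10 = 9·176642800427891 + 6302056889469 = 1596087260740488, q_10 = 9·3677589403982 + 131204767949 = 33229509403787 → 1596087260740488/33229509403787

1489/31
417352/8689
13818823/287699
6302056889469/131204767949
176642800427891/3677589403982
1596087260740488/33229509403787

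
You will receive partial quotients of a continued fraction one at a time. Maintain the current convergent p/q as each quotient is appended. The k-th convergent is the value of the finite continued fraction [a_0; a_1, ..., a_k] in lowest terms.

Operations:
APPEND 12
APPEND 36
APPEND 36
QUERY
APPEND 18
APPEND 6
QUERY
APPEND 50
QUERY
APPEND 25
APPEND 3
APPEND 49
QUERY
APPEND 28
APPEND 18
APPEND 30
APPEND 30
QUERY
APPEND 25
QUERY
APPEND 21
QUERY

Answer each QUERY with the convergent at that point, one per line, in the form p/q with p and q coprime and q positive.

15600/1297
1702998/141589
85431133/7102832
320533361321/26649472340
146219107566028541/12156806538331052
3660346259859273845/304324941419292279
77013490564610779286/6402980576343468911

APPEND 12: p_0 = 12·1 + 0 = 12, q_0 = 12·0 + 1 = 1 → 12/1
APPEND 36: p_1 = 36·12 + 1 = 433, q_1 = 36·1 + 0 = 36 → 433/36
APPEND 36: p_2 = 36·433 + 12 = 15600, q_2 = 36·36 + 1 = 1297 → 15600/1297
APPEND 18: p_3 = 18·15600 + 433 = 281233, q_3 = 18·1297 + 36 = 23382 → 281233/23382
APPEND 6: p_4 = 6·281233 + 15600 = 1702998, q_4 = 6·23382 + 1297 = 141589 → 1702998/141589
APPEND 50: p_5 = 50·1702998 + 281233 = 85431133, q_5 = 50·141589 + 23382 = 7102832 → 85431133/7102832
APPEND 25: p_6 = 25·85431133 + 1702998 = 2137481323, q_6 = 25·7102832 + 141589 = 177712389 → 2137481323/177712389
APPEND 3: p_7 = 3·2137481323 + 85431133 = 6497875102, q_7 = 3·177712389 + 7102832 = 540239999 → 6497875102/540239999
APPEND 49: p_8 = 49·6497875102 + 2137481323 = 320533361321, q_8 = 49·540239999 + 177712389 = 26649472340 → 320533361321/26649472340
APPEND 28: p_9 = 28·320533361321 + 6497875102 = 8981431992090, q_9 = 28·26649472340 + 540239999 = 746725465519 → 8981431992090/746725465519
APPEND 18: p_10 = 18·8981431992090 + 320533361321 = 161986309218941, q_10 = 18·746725465519 + 26649472340 = 13467707851682 → 161986309218941/13467707851682
APPEND 30: p_11 = 30·161986309218941 + 8981431992090 = 4868570708560320, q_11 = 30·13467707851682 + 746725465519 = 404777961015979 → 4868570708560320/404777961015979
APPEND 30: p_12 = 30·4868570708560320 + 161986309218941 = 146219107566028541, q_12 = 30·404777961015979 + 13467707851682 = 12156806538331052 → 146219107566028541/12156806538331052
APPEND 25: p_13 = 25·146219107566028541 + 4868570708560320 = 3660346259859273845, q_13 = 25·12156806538331052 + 404777961015979 = 304324941419292279 → 3660346259859273845/304324941419292279
APPEND 21: p_14 = 21·3660346259859273845 + 146219107566028541 = 77013490564610779286, q_14 = 21·304324941419292279 + 12156806538331052 = 6402980576343468911 → 77013490564610779286/6402980576343468911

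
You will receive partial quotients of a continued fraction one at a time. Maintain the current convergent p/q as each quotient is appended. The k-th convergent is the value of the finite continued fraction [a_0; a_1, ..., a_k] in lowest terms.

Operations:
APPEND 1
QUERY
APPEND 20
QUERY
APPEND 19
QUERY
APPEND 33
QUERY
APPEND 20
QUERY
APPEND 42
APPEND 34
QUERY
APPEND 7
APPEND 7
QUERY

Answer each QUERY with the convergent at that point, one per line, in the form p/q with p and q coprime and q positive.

APPEND 1: p_0 = 1·1 + 0 = 1, q_0 = 1·0 + 1 = 1 → 1/1
APPEND 20: p_1 = 20·1 + 1 = 21, q_1 = 20·1 + 0 = 20 → 21/20
APPEND 19: p_2 = 19·21 + 1 = 400, q_2 = 19·20 + 1 = 381 → 400/381
APPEND 33: p_3 = 33·400 + 21 = 13221, q_3 = 33·381 + 20 = 12593 → 13221/12593
APPEND 20: p_4 = 20·13221 + 400 = 264820, q_4 = 20·12593 + 381 = 252241 → 264820/252241
APPEND 42: p_5 = 42·264820 + 13221 = 11135661, q_5 = 42·252241 + 12593 = 10606715 → 11135661/10606715
APPEND 34: p_6 = 34·11135661 + 264820 = 378877294, q_6 = 34·10606715 + 252241 = 360880551 → 378877294/360880551
APPEND 7: p_7 = 7·378877294 + 11135661 = 2663276719, q_7 = 7·360880551 + 10606715 = 2536770572 → 2663276719/2536770572
APPEND 7: p_8 = 7·2663276719 + 378877294 = 19021814327, q_8 = 7·2536770572 + 360880551 = 18118274555 → 19021814327/18118274555

1/1
21/20
400/381
13221/12593
264820/252241
378877294/360880551
19021814327/18118274555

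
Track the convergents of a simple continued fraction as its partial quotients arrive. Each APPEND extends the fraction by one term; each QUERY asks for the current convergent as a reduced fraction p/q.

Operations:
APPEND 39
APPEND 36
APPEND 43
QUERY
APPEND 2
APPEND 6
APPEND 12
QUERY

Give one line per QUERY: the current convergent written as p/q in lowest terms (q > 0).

APPEND 39: p_0 = 39·1 + 0 = 39, q_0 = 39·0 + 1 = 1 → 39/1
APPEND 36: p_1 = 36·39 + 1 = 1405, q_1 = 36·1 + 0 = 36 → 1405/36
APPEND 43: p_2 = 43·1405 + 39 = 60454, q_2 = 43·36 + 1 = 1549 → 60454/1549
APPEND 2: p_3 = 2·60454 + 1405 = 122313, q_3 = 2·1549 + 36 = 3134 → 122313/3134
APPEND 6: p_4 = 6·122313 + 60454 = 794332, q_4 = 6·3134 + 1549 = 20353 → 794332/20353
APPEND 12: p_5 = 12·794332 + 122313 = 9654297, q_5 = 12·20353 + 3134 = 247370 → 9654297/247370

60454/1549
9654297/247370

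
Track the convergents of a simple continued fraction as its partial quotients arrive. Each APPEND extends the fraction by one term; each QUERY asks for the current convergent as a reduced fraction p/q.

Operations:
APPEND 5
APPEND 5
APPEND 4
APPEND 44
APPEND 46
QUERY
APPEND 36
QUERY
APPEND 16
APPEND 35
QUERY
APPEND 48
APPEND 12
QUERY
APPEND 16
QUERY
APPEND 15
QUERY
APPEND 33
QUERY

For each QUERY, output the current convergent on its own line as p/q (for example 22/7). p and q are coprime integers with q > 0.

221921/42755
7993978/1540109
4492388893/865497574
2593645898089/499688314186
41714097161857/8036581595027
628305103325944/121048412239591
20775782506918009/4002634185501530

APPEND 5: p_0 = 5·1 + 0 = 5, q_0 = 5·0 + 1 = 1 → 5/1
APPEND 5: p_1 = 5·5 + 1 = 26, q_1 = 5·1 + 0 = 5 → 26/5
APPEND 4: p_2 = 4·26 + 5 = 109, q_2 = 4·5 + 1 = 21 → 109/21
APPEND 44: p_3 = 44·109 + 26 = 4822, q_3 = 44·21 + 5 = 929 → 4822/929
APPEND 46: p_4 = 46·4822 + 109 = 221921, q_4 = 46·929 + 21 = 42755 → 221921/42755
APPEND 36: p_5 = 36·221921 + 4822 = 7993978, q_5 = 36·42755 + 929 = 1540109 → 7993978/1540109
APPEND 16: p_6 = 16·7993978 + 221921 = 128125569, q_6 = 16·1540109 + 42755 = 24684499 → 128125569/24684499
APPEND 35: p_7 = 35·128125569 + 7993978 = 4492388893, q_7 = 35·24684499 + 1540109 = 865497574 → 4492388893/865497574
APPEND 48: p_8 = 48·4492388893 + 128125569 = 215762792433, q_8 = 48·865497574 + 24684499 = 41568568051 → 215762792433/41568568051
APPEND 12: p_9 = 12·215762792433 + 4492388893 = 2593645898089, q_9 = 12·41568568051 + 865497574 = 499688314186 → 2593645898089/499688314186
APPEND 16: p_10 = 16·2593645898089 + 215762792433 = 41714097161857, q_10 = 16·499688314186 + 41568568051 = 8036581595027 → 41714097161857/8036581595027
APPEND 15: p_11 = 15·41714097161857 + 2593645898089 = 628305103325944, q_11 = 15·8036581595027 + 499688314186 = 121048412239591 → 628305103325944/121048412239591
APPEND 33: p_12 = 33·628305103325944 + 41714097161857 = 20775782506918009, q_12 = 33·121048412239591 + 8036581595027 = 4002634185501530 → 20775782506918009/4002634185501530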